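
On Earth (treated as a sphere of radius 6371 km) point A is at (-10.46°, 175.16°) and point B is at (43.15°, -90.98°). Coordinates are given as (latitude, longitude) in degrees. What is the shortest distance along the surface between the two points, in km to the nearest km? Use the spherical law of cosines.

Let φ₁ = -0.1826 rad, φ₂ = 0.7531 rad, and Δλ = 1.6382 rad.
cos c = sin φ₁ sin φ₂ + cos φ₁ cos φ₂ cos Δλ = (-0.1815)(0.6839) + (0.9834)(0.7296)(-0.0673) = -0.17246,
so c = arccos(-0.17246) = 1.74412 rad.
Distance = R·c = 6371 × 1.7441 ≈ 11112 km.

11112 km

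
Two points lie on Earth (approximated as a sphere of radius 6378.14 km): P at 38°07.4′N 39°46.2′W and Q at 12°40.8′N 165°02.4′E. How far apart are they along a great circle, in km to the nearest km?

13819 km

In radians: φ₁ = 0.6654, φ₂ = 0.2213, Δλ = -155.190° = -2.7086 rad.
Haversine: a = sin²(Δφ/2) + cos φ₁ cos φ₂ sin²(Δλ/2) = 0.0485 + (0.7867)(0.9756)(0.9539) = 0.78057.
Central angle c = 2·arcsin(√a) = 2.16657 rad.
Distance = R·c = 6378.14 × 2.1666 ≈ 13819 km.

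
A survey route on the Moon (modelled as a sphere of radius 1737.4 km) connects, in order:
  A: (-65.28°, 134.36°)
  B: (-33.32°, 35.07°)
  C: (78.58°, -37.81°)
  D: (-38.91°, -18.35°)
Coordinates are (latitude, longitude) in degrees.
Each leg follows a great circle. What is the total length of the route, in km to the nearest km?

9131 km

Leg A→B: central angle 1.1123 rad, distance 1932.6 km.
Leg B→C: central angle 2.0826 rad, distance 3618.3 km.
Leg C→D: central angle 2.0605 rad, distance 3580.0 km.
Total: 1932.6 + 3618.3 + 3580.0 ≈ 9131 km.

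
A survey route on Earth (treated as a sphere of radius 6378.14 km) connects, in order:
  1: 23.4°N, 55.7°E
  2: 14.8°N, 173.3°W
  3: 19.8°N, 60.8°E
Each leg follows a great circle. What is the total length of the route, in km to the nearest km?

Leg 1→2: central angle 2.0722 rad, distance 13216.9 km.
Leg 2→3: central angle 2.0341 rad, distance 12973.5 km.
Total: 13216.9 + 12973.5 ≈ 26190 km.

26190 km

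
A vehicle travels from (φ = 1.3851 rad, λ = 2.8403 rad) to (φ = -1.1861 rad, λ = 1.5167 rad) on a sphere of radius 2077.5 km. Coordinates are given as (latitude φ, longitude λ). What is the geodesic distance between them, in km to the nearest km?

5562 km

With latitudes φ₁ = 79.360°, φ₂ = -67.959° and longitude difference Δλ = -75.837°:
Haversine: a = sin²(Δφ/2) + cos φ₁ cos φ₂ sin²(Δλ/2) = 0.9208 + (0.1846)(0.3753)(0.3777) = 0.94701.
Central angle c = 2·arcsin(√a) = 2.67704 rad.
Distance = R·c = 2077.5 × 2.6770 ≈ 5562 km.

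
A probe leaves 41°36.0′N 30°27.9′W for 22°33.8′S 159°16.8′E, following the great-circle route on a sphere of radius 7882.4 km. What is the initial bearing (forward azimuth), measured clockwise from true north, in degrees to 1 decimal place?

333.8°

With φ₁ = 0.7261, φ₂ = -0.3938, Δλ = -2.9715 rad, the forward-azimuth formula gives
θ = atan2( sin Δλ cos φ₂ , cos φ₁ sin φ₂ − sin φ₁ cos φ₂ cos Δλ ) = atan2(-0.1563, 0.3173) = -26.22°.
Adding 360° brings this into [0°, 360°): 333.8°.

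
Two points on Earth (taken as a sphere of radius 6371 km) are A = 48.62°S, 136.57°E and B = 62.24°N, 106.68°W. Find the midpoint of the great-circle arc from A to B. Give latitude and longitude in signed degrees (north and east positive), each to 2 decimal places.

12.37°, 179.23°

Central angle δ = 2.5024 rad. Interpolating on the sphere with fraction f = 0.5:
P = [sin((1−f)δ)·A + sin(fδ)·B] / sin δ = 1.5914·A + 1.5914·B in Cartesian coordinates,
giving P = (-0.9767, 0.0132, 0.2141), i.e. latitude 12.37°, longitude 179.23°.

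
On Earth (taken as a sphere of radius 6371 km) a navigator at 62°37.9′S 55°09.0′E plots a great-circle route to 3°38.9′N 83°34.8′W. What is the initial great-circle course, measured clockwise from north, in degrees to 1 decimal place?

With φ₁ = -1.0931, φ₂ = 0.0637, Δλ = -2.4213 rad, the forward-azimuth formula gives
θ = atan2( sin Δλ cos φ₂ , cos φ₁ sin φ₂ − sin φ₁ cos φ₂ cos Δλ ) = atan2(-0.6583, -0.6369) = -134.05°.
Adding 360° brings this into [0°, 360°): 225.9°.

225.9°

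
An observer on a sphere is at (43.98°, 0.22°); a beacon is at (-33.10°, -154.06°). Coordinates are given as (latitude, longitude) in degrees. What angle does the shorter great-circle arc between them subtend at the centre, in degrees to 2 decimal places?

157.26°

Let φ₁ = 0.7676 rad, φ₂ = -0.5777 rad, and Δλ = -2.6927 rad.
Haversine: a = sin²(Δφ/2) + cos φ₁ cos φ₂ sin²(Δλ/2) = 0.3882 + (0.7196)(0.8377)(0.9505) = 0.96115.
Central angle c = 2·arcsin(√a) = 2.74479 rad.
So the angular separation is 157.26°.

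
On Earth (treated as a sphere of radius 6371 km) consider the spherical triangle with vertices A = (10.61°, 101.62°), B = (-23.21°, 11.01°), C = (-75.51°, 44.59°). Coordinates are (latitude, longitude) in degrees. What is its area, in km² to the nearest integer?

41723002 km²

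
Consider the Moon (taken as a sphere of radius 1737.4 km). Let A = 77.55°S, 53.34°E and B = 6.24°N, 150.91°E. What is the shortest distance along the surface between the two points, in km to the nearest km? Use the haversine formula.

2963 km

Let φ₁ = -1.3535 rad, φ₂ = 0.1089 rad, and Δλ = 1.7029 rad.
Haversine: a = sin²(Δφ/2) + cos φ₁ cos φ₂ sin²(Δλ/2) = 0.4459 + (0.2156)(0.9941)(0.5659) = 0.56719.
Central angle c = 2·arcsin(√a) = 1.70557 rad.
Distance = R·c = 1737.4 × 1.7056 ≈ 2963 km.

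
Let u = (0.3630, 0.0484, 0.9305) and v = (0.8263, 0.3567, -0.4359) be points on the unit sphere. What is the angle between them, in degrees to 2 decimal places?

95.07°

u·v = -0.0884; |u| = 1.0000, |v| = 1.0000.
cos θ = (u·v)/(|u||v|) = -0.0884, so θ = 95.07°.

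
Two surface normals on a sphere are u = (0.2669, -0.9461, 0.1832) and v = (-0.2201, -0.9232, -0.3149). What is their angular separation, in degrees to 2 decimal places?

40.79°

u·v = 0.7570; |u| = 1.0000, |v| = 1.0000.
cos θ = (u·v)/(|u||v|) = 0.7571, so θ = 40.79°.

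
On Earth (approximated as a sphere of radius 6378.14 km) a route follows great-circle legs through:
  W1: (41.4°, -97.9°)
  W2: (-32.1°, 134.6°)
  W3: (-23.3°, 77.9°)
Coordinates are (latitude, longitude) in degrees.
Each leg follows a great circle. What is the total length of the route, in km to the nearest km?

Leg W1→W2: central angle 2.4013 rad, distance 15315.6 km.
Leg W2→W3: central angle 0.8797 rad, distance 5611.1 km.
Total: 15315.6 + 5611.1 ≈ 20927 km.

20927 km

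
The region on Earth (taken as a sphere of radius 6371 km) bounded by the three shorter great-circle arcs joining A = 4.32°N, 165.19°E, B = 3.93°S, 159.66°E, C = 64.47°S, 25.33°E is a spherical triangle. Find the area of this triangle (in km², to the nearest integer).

Side lengths (central angles): a = 1.8117, b = 1.9785, c = 0.1733 rad; semiperimeter s = 1.9818.
By l'Huilier's theorem, tan(E/4) = √[tan(s/2) tan((s−a)/2) tan((s−b)/2) tan((s−c)/2)], giving spherical excess E = 0.0657 rad.
Area = E·R² = 0.0657 × (6371)² ≈ 2666150 km².

2666150 km²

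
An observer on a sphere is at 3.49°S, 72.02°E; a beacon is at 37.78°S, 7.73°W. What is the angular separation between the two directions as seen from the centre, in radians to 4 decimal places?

1.3922 rad

Let φ₁ = -0.0609 rad, φ₂ = -0.6594 rad, and Δλ = -1.3919 rad.
Haversine: a = sin²(Δφ/2) + cos φ₁ cos φ₂ sin²(Δλ/2) = 0.0869 + (0.9981)(0.7904)(0.4110) = 0.41116.
Central angle c = 2·arcsin(√a) = 1.39217 rad.
So the angular separation is 1.3922 rad.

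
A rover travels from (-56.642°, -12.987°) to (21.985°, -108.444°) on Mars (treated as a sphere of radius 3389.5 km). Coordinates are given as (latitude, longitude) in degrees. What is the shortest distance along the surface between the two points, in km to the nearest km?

With latitudes φ₁ = -56.642°, φ₂ = 21.985° and longitude difference Δλ = -95.457°:
cos c = sin φ₁ sin φ₂ + cos φ₁ cos φ₂ cos Δλ = (-0.8353)(0.3744) + (0.5499)(0.9273)(-0.0951) = -0.36118,
so c = arccos(-0.36118) = 1.94033 rad.
Distance = R·c = 3389.5 × 1.9403 ≈ 6577 km.

6577 km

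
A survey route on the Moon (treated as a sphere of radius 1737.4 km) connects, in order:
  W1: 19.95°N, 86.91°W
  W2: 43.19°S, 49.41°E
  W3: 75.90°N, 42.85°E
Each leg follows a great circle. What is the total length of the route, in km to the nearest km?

7762 km

Leg W1→W2: central angle 2.3879 rad, distance 4148.7 km.
Leg W2→W3: central angle 2.0798 rad, distance 3613.5 km.
Total: 4148.7 + 3613.5 ≈ 7762 km.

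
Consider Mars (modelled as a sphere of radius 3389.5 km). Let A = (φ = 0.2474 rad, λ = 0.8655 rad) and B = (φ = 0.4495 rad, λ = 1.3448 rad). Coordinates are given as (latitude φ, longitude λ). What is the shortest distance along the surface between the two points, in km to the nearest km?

1669 km

In radians: φ₁ = 0.2474, φ₂ = 0.4495, Δλ = 27.462° = 0.4793 rad.
cos c = sin φ₁ sin φ₂ + cos φ₁ cos φ₂ cos Δλ = (0.2449)(0.4345) + (0.9696)(0.9007)(0.8873) = 0.88125,
so c = arccos(0.88125) = 0.49230 rad.
Distance = R·c = 3389.5 × 0.4923 ≈ 1669 km.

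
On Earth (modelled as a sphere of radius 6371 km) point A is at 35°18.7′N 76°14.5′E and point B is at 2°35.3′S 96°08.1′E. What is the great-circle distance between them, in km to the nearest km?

Let φ₁ = 0.6163 rad, φ₂ = -0.0452 rad, and Δλ = 0.3472 rad.
Haversine: a = sin²(Δφ/2) + cos φ₁ cos φ₂ sin²(Δλ/2) = 0.1055 + (0.8160)(0.9990)(0.0298) = 0.12978.
Central angle c = 2·arcsin(√a) = 0.73707 rad.
Distance = R·c = 6371 × 0.7371 ≈ 4696 km.

4696 km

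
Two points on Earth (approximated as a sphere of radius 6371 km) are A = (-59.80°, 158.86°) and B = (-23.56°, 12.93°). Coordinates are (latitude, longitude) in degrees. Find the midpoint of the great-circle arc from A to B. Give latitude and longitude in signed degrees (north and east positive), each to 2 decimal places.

Central angle δ = 1.6073 rad. Interpolating on the sphere with fraction f = 0.5:
P = [sin((1−f)δ)·A + sin(fδ)·B] / sin δ = 0.7204·A + 0.7204·B in Cartesian coordinates,
giving P = (0.3056, 0.2784, -0.9105), i.e. latitude -65.58°, longitude 42.34°.

-65.58°, 42.34°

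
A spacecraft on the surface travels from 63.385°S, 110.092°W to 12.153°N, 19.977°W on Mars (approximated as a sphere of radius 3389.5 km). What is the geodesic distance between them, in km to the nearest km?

In radians: φ₁ = -1.1063, φ₂ = 0.2121, Δλ = 90.115° = 1.5728 rad.
cos c = sin φ₁ sin φ₂ + cos φ₁ cos φ₂ cos Δλ = (-0.8940)(0.2105) + (0.4480)(0.9776)(-0.0020) = -0.18909,
so c = arccos(-0.18909) = 1.76104 rad.
Distance = R·c = 3389.5 × 1.7610 ≈ 5969 km.

5969 km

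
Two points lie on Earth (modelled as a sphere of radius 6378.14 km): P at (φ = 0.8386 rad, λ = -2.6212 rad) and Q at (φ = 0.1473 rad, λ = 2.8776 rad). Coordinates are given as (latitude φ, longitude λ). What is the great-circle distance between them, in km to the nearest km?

6094 km

With latitudes φ₁ = 48.048°, φ₂ = 8.440° and longitude difference Δλ = -44.942°:
cos c = sin φ₁ sin φ₂ + cos φ₁ cos φ₂ cos Δλ = (0.7437)(0.1468) + (0.6685)(0.9892)(0.7078) = 0.57721,
so c = arccos(0.57721) = 0.95549 rad.
Distance = R·c = 6378.14 × 0.9555 ≈ 6094 km.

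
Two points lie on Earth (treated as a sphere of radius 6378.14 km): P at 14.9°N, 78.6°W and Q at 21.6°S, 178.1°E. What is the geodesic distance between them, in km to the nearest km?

11971 km

With latitudes φ₁ = 14.900°, φ₂ = -21.600° and longitude difference Δλ = -103.300°:
Haversine: a = sin²(Δφ/2) + cos φ₁ cos φ₂ sin²(Δλ/2) = 0.0981 + (0.9664)(0.9298)(0.6150) = 0.65068.
Central angle c = 2·arcsin(√a) = 1.87691 rad.
Distance = R·c = 6378.14 × 1.8769 ≈ 11971 km.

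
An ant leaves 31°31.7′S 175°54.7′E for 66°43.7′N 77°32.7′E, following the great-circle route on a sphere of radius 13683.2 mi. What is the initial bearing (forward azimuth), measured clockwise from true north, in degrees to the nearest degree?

With φ₁ = -0.5503, φ₂ = 1.1646, Δλ = -1.7168 rad, the forward-azimuth formula gives
θ = atan2( sin Δλ cos φ₂ , cos φ₁ sin φ₂ − sin φ₁ cos φ₂ cos Δλ ) = atan2(-0.3909, 0.7530) = -27.43°.
Adding 360° brings this into [0°, 360°): 333°.

333°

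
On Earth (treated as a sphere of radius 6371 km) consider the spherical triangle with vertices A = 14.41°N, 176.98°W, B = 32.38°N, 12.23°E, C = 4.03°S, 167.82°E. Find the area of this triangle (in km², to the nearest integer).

Side lengths (central angles): a = 2.5061, b = 0.4156, c = 2.3106 rad; semiperimeter s = 2.6161.
By l'Huilier's theorem, tan(E/4) = √[tan(s/2) tan((s−a)/2) tan((s−b)/2) tan((s−c)/2)], giving spherical excess E = 0.9763 rad.
Area = E·R² = 0.9763 × (6371)² ≈ 39626505 km².

39626505 km²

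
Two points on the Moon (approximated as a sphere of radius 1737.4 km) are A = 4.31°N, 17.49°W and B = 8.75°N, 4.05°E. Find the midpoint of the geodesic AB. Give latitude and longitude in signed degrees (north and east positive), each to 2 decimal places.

6.65°, -6.77°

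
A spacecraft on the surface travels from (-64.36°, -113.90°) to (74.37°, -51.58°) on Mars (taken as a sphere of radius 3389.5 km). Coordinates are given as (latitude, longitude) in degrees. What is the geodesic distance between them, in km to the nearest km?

In radians: φ₁ = -1.1233, φ₂ = 1.2980, Δλ = 62.320° = 1.0877 rad.
cos c = sin φ₁ sin φ₂ + cos φ₁ cos φ₂ cos Δλ = (-0.9015)(0.9630) + (0.4327)(0.2694)(0.4645) = -0.81404,
so c = arccos(-0.81404) = 2.52186 rad.
Distance = R·c = 3389.5 × 2.5219 ≈ 8548 km.

8548 km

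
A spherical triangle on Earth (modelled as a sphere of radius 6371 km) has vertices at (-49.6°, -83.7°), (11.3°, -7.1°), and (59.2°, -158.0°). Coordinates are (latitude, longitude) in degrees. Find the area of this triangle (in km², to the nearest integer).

110753150 km²

Side lengths (central angles): a = 1.8446, b = 2.1704, c = 1.5727 rad; semiperimeter s = 2.7939.
By l'Huilier's theorem, tan(E/4) = √[tan(s/2) tan((s−a)/2) tan((s−b)/2) tan((s−c)/2)], giving spherical excess E = 2.7286 rad.
Area = E·R² = 2.7286 × (6371)² ≈ 110753150 km².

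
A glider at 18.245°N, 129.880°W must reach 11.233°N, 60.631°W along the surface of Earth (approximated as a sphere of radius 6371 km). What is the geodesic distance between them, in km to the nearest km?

7448 km

Let φ₁ = 0.3184 rad, φ₂ = 0.1961 rad, and Δλ = 1.2086 rad.
Haversine: a = sin²(Δφ/2) + cos φ₁ cos φ₂ sin²(Δλ/2) = 0.0037 + (0.9497)(0.9808)(0.3228) = 0.30448.
Central angle c = 2·arcsin(√a) = 1.16904 rad.
Distance = R·c = 6371 × 1.1690 ≈ 7448 km.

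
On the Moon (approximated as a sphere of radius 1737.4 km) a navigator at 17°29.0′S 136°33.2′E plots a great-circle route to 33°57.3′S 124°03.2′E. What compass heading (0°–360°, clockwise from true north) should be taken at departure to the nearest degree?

212°

With φ₁ = -0.3051, φ₂ = -0.5926, Δλ = -0.2182 rad, the forward-azimuth formula gives
θ = atan2( sin Δλ cos φ₂ , cos φ₁ sin φ₂ − sin φ₁ cos φ₂ cos Δλ ) = atan2(-0.1795, -0.2894) = -148.19°.
Adding 360° brings this into [0°, 360°): 212°.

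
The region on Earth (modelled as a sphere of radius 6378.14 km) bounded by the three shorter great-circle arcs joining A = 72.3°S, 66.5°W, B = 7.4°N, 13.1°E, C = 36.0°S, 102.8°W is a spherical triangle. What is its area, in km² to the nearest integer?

32416810 km²

Side lengths (central angles): a = 2.0110, b = 0.7103, c = 1.6391 rad; semiperimeter s = 2.1802.
By l'Huilier's theorem, tan(E/4) = √[tan(s/2) tan((s−a)/2) tan((s−b)/2) tan((s−c)/2)], giving spherical excess E = 0.7969 rad.
Area = E·R² = 0.7969 × (6378.14)² ≈ 32416810 km².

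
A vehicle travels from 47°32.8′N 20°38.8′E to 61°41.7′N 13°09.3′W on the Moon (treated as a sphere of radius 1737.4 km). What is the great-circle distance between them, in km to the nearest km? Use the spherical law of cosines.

719 km

With latitudes φ₁ = 47.547°, φ₂ = 61.695° and longitude difference Δλ = -33.802°:
cos c = sin φ₁ sin φ₂ + cos φ₁ cos φ₂ cos Δλ = (0.7378)(0.8804) + (0.6750)(0.4742)(0.8310) = 0.91557,
so c = arccos(0.91557) = 0.41388 rad.
Distance = R·c = 1737.4 × 0.4139 ≈ 719 km.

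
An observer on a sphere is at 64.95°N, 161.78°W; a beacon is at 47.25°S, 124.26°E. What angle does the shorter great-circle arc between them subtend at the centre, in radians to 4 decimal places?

2.1967 rad

With latitudes φ₁ = 64.950°, φ₂ = -47.250° and longitude difference Δλ = -73.960°:
cos c = sin φ₁ sin φ₂ + cos φ₁ cos φ₂ cos Δλ = (0.9059)(-0.7343) + (0.4234)(0.6788)(0.2763) = -0.58584,
so c = arccos(-0.58584) = 2.19671 rad.
So the angular separation is 2.1967 rad.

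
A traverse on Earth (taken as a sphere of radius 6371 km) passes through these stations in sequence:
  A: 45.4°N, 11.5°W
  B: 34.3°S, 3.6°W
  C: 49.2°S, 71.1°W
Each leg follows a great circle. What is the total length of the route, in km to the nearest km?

14537 km

Leg A→B: central angle 1.3966 rad, distance 8897.9 km.
Leg B→C: central angle 0.8852 rad, distance 5639.4 km.
Total: 8897.9 + 5639.4 ≈ 14537 km.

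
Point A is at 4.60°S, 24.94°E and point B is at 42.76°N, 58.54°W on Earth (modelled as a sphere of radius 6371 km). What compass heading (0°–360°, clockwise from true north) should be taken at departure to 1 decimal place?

Δλ = -83.480° = -1.4570 rad.
y = sin Δλ · cos φ₂ = (-0.9935)(0.7342) = -0.7295
x = cos φ₁ sin φ₂ − sin φ₁ cos φ₂ cos Δλ = (0.9968)(0.6789) − (-0.0802)(0.7342)(0.1136) = 0.6834
θ = atan2(y, x) = -46.87°; adding 360° gives 313.1°.

313.1°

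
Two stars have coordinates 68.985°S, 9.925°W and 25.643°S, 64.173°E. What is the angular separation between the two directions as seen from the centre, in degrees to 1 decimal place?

60.5°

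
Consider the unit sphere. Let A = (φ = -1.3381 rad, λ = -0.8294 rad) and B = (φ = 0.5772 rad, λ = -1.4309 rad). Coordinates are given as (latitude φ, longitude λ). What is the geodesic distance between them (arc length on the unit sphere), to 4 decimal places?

1.9516

Let φ₁ = -1.3381 rad, φ₂ = 0.5772 rad, and Δλ = -0.6015 rad.
cos c = sin φ₁ sin φ₂ + cos φ₁ cos φ₂ cos Δλ = (-0.9730)(0.5457) + (0.2306)(0.8380)(0.8245) = -0.37165,
so c = arccos(-0.37165) = 1.95158 rad.
On the unit sphere the arc length equals the central angle: 1.9516.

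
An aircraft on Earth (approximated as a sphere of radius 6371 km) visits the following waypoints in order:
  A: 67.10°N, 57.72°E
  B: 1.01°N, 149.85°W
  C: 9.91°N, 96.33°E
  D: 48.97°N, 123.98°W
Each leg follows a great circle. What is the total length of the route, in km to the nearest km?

37110 km

Leg A→B: central angle 1.9057 rad, distance 12141.0 km.
Leg B→C: central angle 1.9766 rad, distance 12592.8 km.
Leg C→D: central angle 1.9426 rad, distance 12376.2 km.
Total: 12141.0 + 12592.8 + 12376.2 ≈ 37110 km.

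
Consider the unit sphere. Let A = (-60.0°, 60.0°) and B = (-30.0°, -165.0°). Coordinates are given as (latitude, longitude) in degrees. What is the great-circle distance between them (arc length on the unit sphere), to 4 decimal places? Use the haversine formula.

With latitudes φ₁ = -60.000°, φ₂ = -30.000° and longitude difference Δλ = 135.000°:
Haversine: a = sin²(Δφ/2) + cos φ₁ cos φ₂ sin²(Δλ/2) = 0.0670 + (0.5000)(0.8660)(0.8536) = 0.43659.
Central angle c = 2·arcsin(√a) = 1.44363 rad.
On the unit sphere the arc length equals the central angle: 1.4436.

1.4436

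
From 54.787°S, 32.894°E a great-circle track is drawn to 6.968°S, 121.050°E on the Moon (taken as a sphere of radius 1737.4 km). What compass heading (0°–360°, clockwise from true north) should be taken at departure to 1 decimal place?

92.5°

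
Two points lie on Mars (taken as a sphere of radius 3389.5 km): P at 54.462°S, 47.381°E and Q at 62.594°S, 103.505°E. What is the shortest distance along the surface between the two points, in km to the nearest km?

With latitudes φ₁ = -54.462°, φ₂ = -62.594° and longitude difference Δλ = 56.124°:
cos c = sin φ₁ sin φ₂ + cos φ₁ cos φ₂ cos Δλ = (-0.8137)(-0.8878) + (0.5812)(0.4603)(0.5574) = 0.87153,
so c = arccos(0.87153) = 0.51248 rad.
Distance = R·c = 3389.5 × 0.5125 ≈ 1737 km.

1737 km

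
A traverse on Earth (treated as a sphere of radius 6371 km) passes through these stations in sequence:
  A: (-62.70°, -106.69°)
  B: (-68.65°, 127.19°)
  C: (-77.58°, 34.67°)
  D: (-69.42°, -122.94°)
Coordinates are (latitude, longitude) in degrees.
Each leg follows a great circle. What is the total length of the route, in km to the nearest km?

Leg A→B: central angle 0.7536 rad, distance 4801.4 km.
Leg B→C: central angle 0.4367 rad, distance 2782.5 km.
Leg C→D: central angle 0.5654 rad, distance 3602.2 km.
Total: 4801.4 + 2782.5 + 3602.2 ≈ 11186 km.

11186 km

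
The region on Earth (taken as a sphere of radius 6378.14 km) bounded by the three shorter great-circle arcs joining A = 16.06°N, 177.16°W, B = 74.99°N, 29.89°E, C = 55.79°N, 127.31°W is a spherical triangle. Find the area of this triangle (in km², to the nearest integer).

17785006 km²

Side lengths (central angles): a = 0.8439, b = 0.9556, c = 1.5252 rad; semiperimeter s = 1.6624.
By l'Huilier's theorem, tan(E/4) = √[tan(s/2) tan((s−a)/2) tan((s−b)/2) tan((s−c)/2)], giving spherical excess E = 0.4372 rad.
Area = E·R² = 0.4372 × (6378.14)² ≈ 17785006 km².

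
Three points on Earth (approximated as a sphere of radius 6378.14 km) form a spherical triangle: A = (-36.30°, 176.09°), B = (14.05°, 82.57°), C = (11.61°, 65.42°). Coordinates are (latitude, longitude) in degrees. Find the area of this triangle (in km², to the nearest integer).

Side lengths (central angles): a = 0.2949, b = 1.9799, c = 1.7637 rad; semiperimeter s = 2.0192.
By l'Huilier's theorem, tan(E/4) = √[tan(s/2) tan((s−a)/2) tan((s−b)/2) tan((s−c)/2)], giving spherical excess E = 0.2735 rad.
Area = E·R² = 0.2735 × (6378.14)² ≈ 11126069 km².

11126069 km²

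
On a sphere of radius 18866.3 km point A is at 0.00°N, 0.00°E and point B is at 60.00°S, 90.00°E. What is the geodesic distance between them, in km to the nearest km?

29635 km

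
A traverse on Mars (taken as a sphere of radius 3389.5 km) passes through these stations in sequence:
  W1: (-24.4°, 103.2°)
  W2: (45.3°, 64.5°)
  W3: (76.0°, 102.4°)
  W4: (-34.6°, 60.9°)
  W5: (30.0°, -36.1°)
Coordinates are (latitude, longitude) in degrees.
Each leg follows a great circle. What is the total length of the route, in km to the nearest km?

Leg W1→W2: central angle 1.3630 rad, distance 4620.0 km.
Leg W2→W3: central angle 0.6024 rad, distance 2041.9 km.
Leg W3→W4: central angle 1.9843 rad, distance 6725.8 km.
Leg W4→W5: central angle 1.9507 rad, distance 6611.8 km.
Total: 4620.0 + 2041.9 + 6725.8 + 6611.8 ≈ 19999 km.

19999 km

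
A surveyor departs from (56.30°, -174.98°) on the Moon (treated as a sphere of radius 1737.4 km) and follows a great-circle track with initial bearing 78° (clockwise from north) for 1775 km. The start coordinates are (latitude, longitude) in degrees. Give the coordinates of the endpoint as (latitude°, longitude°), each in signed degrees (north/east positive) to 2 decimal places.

32.18°, -94.64°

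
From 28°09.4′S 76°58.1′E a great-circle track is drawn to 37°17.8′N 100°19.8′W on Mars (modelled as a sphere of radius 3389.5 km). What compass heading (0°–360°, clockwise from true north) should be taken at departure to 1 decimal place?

Δλ = -177.298° = -3.0944 rad.
y = sin Δλ · cos φ₂ = (-0.0471)(0.7955) = -0.0375
x = cos φ₁ sin φ₂ − sin φ₁ cos φ₂ cos Δλ = (0.8817)(0.6059) − (-0.4719)(0.7955)(-0.9989) = 0.1593
θ = atan2(y, x) = -13.25°; adding 360° gives 346.8°.

346.8°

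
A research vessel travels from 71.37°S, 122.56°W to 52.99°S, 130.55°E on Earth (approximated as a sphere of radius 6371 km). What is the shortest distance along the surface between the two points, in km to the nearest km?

5060 km

With latitudes φ₁ = -71.370°, φ₂ = -52.990° and longitude difference Δλ = -106.890°:
cos c = sin φ₁ sin φ₂ + cos φ₁ cos φ₂ cos Δλ = (-0.9476)(-0.7985) + (0.3195)(0.6020)(-0.2905) = 0.70082,
so c = arccos(0.70082) = 0.79425 rad.
Distance = R·c = 6371 × 0.7943 ≈ 5060 km.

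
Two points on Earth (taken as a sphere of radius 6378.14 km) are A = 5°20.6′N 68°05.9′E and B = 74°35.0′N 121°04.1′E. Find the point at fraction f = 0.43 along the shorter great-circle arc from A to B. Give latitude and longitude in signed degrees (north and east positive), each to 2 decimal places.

36.90°, 76.56°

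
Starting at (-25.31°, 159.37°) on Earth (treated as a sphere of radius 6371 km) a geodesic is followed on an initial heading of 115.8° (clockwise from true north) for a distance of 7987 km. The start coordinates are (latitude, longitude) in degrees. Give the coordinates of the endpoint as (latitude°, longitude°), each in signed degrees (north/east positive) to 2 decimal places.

Angular distance δ = d/R = 7987/6371 = 1.25365 rad; initial bearing θ = 2.0211 rad.
sin φ₂ = sin φ₁ cos δ + cos φ₁ sin δ cos θ = (-0.4275)(0.3119) + (0.9040)(0.9501)(-0.4352) = -0.5072, so φ₂ = -30.47°.
Δλ = atan2(sin θ sin δ cos φ₁, cos δ − sin φ₁ sin φ₂) = atan2(0.7733, 0.0950) = 82.993°.
λ₂ = 159.370° + 82.993° = 242.36° → -117.64° after wrapping to (−180°, 180°].

-30.47°, -117.64°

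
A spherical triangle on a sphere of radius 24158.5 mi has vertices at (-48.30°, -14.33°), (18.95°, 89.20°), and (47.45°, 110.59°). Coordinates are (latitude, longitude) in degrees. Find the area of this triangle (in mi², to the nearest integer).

281310912 mi²

Side lengths (central angles): a = 0.5831, b = 2.5108, c = 1.9711 rad; semiperimeter s = 2.5325.
By l'Huilier's theorem, tan(E/4) = √[tan(s/2) tan((s−a)/2) tan((s−b)/2) tan((s−c)/2)], giving spherical excess E = 0.4820 rad.
Area = E·R² = 0.4820 × (24158.5)² ≈ 281310912 mi².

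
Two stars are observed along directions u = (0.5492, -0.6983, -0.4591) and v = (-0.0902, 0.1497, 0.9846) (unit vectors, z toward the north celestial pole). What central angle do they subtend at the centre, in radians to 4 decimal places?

2.2219 rad

u·v = -0.6061; |u| = 1.0000, |v| = 1.0000.
cos θ = (u·v)/(|u||v|) = -0.6061, so θ = 2.2219 rad.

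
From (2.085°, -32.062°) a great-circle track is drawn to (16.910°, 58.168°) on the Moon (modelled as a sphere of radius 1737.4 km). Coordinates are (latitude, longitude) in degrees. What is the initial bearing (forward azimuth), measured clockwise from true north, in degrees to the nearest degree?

73°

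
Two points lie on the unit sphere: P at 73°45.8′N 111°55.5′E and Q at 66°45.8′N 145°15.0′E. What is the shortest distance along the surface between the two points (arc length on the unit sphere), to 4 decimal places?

0.2267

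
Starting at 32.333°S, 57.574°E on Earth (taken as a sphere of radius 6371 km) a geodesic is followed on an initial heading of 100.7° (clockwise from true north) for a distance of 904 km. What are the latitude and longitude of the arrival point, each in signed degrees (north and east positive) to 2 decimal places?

Angular distance δ = d/R = 904/6371 = 0.14189 rad; initial bearing θ = 1.7575 rad.
sin φ₂ = sin φ₁ cos δ + cos φ₁ sin δ cos θ = (-0.5348)(0.9900) + (0.8450)(0.1414)(-0.1857) = -0.5516, so φ₂ = -33.48°.
Δλ = atan2(sin θ sin δ cos φ₁, cos δ − sin φ₁ sin φ₂) = atan2(0.1174, 0.6949) = 9.590°.
λ₂ = 57.574° + 9.590° = 67.16°.

-33.48°, 67.16°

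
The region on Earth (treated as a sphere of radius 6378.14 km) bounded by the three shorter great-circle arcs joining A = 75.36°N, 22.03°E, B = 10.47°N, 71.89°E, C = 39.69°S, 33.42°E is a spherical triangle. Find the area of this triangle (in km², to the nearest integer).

32451354 km²

Side lengths (central angles): a = 1.0742, b = 2.0122, c = 1.2281 rad; semiperimeter s = 2.1573.
By l'Huilier's theorem, tan(E/4) = √[tan(s/2) tan((s−a)/2) tan((s−b)/2) tan((s−c)/2)], giving spherical excess E = 0.7977 rad.
Area = E·R² = 0.7977 × (6378.14)² ≈ 32451354 km².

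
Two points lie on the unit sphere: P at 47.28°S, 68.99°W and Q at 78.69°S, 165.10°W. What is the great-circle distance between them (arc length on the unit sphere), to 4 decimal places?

0.7866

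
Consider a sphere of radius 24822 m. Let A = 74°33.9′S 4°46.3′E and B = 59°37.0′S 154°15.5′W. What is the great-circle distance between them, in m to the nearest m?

Let φ₁ = -1.3014 rad, φ₂ = -1.0405 rad, and Δλ = -2.7756 rad.
cos c = sin φ₁ sin φ₂ + cos φ₁ cos φ₂ cos Δλ = (-0.9639)(-0.8627) + (0.2661)(0.5058)(-0.9338) = 0.70585,
so c = arccos(0.70585) = 0.78717 rad.
Distance = R·c = 24822 × 0.7872 ≈ 19539 m.

19539 m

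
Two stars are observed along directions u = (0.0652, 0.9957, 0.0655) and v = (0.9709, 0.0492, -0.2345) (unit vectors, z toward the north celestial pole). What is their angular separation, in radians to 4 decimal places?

1.4737 rad

u·v = 0.0969; |u| = 1.0000, |v| = 1.0000.
cos θ = (u·v)/(|u||v|) = 0.0969, so θ = 1.4737 rad.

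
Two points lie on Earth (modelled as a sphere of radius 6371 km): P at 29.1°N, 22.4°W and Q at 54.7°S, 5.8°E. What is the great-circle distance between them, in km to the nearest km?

9701 km

Let φ₁ = 0.5079 rad, φ₂ = -0.9547 rad, and Δλ = 0.4922 rad.
cos c = sin φ₁ sin φ₂ + cos φ₁ cos φ₂ cos Δλ = (0.4863)(-0.8161) + (0.8738)(0.5779)(0.8813) = 0.04807,
so c = arccos(0.04807) = 1.52271 rad.
Distance = R·c = 6371 × 1.5227 ≈ 9701 km.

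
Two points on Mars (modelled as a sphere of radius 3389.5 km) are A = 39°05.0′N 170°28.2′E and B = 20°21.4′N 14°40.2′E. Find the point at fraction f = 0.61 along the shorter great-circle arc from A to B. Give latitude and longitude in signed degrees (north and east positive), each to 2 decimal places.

60.25°, 45.31°

Central angle δ = 2.0314 rad. Interpolating on the sphere with fraction f = 0.61:
P = [sin((1−f)δ)·A + sin(fδ)·B] / sin δ = 0.7948·A + 1.0555·B in Cartesian coordinates,
giving P = (0.3489, 0.3528, 0.8682), i.e. latitude 60.25°, longitude 45.31°.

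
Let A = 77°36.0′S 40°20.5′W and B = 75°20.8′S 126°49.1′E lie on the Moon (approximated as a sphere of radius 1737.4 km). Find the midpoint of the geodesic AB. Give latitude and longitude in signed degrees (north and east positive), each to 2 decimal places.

-88.10°, 79.24°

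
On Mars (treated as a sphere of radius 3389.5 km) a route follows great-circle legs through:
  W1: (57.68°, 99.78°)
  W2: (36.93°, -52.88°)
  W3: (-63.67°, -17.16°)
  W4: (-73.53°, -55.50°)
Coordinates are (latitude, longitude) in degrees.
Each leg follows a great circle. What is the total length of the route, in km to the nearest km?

12056 km

Leg W1→W2: central angle 1.4423 rad, distance 4888.8 km.
Leg W2→W3: central angle 1.8241 rad, distance 6182.9 km.
Leg W3→W4: central angle 0.2905 rad, distance 984.5 km.
Total: 4888.8 + 6182.9 + 984.5 ≈ 12056 km.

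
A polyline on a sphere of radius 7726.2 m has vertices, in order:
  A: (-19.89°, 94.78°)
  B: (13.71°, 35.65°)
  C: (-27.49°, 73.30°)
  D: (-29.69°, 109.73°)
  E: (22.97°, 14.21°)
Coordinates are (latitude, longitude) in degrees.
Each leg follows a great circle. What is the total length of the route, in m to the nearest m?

35036 m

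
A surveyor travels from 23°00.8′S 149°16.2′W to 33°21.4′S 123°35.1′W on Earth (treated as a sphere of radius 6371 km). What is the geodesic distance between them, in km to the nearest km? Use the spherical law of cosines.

Let φ₁ = -0.4017 rad, φ₂ = -0.5822 rad, and Δλ = 0.4483 rad.
cos c = sin φ₁ sin φ₂ + cos φ₁ cos φ₂ cos Δλ = (-0.3909)(-0.5498) + (0.9204)(0.8353)(0.9012) = 0.90779,
so c = arccos(0.90779) = 0.43282 rad.
Distance = R·c = 6371 × 0.4328 ≈ 2758 km.

2758 km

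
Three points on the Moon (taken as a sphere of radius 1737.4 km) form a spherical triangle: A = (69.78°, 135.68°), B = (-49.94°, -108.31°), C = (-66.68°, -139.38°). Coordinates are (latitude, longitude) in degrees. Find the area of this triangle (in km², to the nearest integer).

4046224 km²

Side lengths (central angles): a = 0.4000, b = 2.5861, c = 2.5248 rad; semiperimeter s = 2.7555.
By l'Huilier's theorem, tan(E/4) = √[tan(s/2) tan((s−a)/2) tan((s−b)/2) tan((s−c)/2)], giving spherical excess E = 1.3404 rad.
Area = E·R² = 1.3404 × (1737.4)² ≈ 4046224 km².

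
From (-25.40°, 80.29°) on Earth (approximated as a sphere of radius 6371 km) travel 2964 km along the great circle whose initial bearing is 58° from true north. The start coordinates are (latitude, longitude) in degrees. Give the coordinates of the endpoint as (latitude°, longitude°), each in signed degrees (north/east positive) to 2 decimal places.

-9.71°, 102.99°

Angular distance δ = d/R = 2964/6371 = 0.46523 rad; initial bearing θ = 1.0123 rad.
sin φ₂ = sin φ₁ cos δ + cos φ₁ sin δ cos θ = (-0.4289)(0.8937) + (0.9033)(0.4486)(0.5299) = -0.1686, so φ₂ = -9.71°.
Δλ = atan2(sin θ sin δ cos φ₁, cos δ − sin φ₁ sin φ₂) = atan2(0.3437, 0.8214) = 22.705°.
λ₂ = 80.290° + 22.705° = 102.99°.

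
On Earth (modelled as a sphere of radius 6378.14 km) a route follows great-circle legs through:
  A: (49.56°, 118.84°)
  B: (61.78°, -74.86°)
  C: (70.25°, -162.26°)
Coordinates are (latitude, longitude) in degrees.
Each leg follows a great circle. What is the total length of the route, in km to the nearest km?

11282 km

Leg A→B: central angle 1.1890 rad, distance 7583.3 km.
Leg B→C: central angle 0.5798 rad, distance 3698.2 km.
Total: 7583.3 + 3698.2 ≈ 11282 km.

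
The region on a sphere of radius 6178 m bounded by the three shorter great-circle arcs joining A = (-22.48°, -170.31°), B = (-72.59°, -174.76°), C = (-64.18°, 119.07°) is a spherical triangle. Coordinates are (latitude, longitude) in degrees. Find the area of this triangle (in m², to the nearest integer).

Side lengths (central angles): a = 0.4237, b = 1.0727, c = 0.8757 rad; semiperimeter s = 1.1860.
By l'Huilier's theorem, tan(E/4) = √[tan(s/2) tan((s−a)/2) tan((s−b)/2) tan((s−c)/2)], giving spherical excess E = 0.1957 rad.
Area = E·R² = 0.1957 × (6178)² ≈ 7468122 m².

7468122 m²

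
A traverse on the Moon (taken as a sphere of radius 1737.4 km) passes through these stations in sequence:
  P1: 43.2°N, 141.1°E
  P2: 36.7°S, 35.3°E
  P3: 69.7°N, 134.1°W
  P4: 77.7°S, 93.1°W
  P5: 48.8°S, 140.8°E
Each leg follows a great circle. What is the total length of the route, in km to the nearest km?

14245 km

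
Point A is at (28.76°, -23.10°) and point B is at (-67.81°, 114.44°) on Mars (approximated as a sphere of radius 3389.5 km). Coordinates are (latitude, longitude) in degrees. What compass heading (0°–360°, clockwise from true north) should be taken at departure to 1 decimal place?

With φ₁ = 0.5020, φ₂ = -1.1835, Δλ = 2.4005 rad, the forward-azimuth formula gives
θ = atan2( sin Δλ cos φ₂ , cos φ₁ sin φ₂ − sin φ₁ cos φ₂ cos Δλ ) = atan2(0.2550, -0.6777) = 159.38°.
So the initial bearing is 159.4°.

159.4°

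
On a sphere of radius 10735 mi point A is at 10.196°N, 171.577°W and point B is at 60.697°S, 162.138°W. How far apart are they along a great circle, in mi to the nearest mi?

In radians: φ₁ = 0.1780, φ₂ = -1.0594, Δλ = 9.439° = 0.1647 rad.
Haversine: a = sin²(Δφ/2) + cos φ₁ cos φ₂ sin²(Δλ/2) = 0.3363 + (0.9842)(0.4894)(0.0068) = 0.33959.
Central angle c = 2·arcsin(√a) = 1.24421 rad.
Distance = R·c = 10735 × 1.2442 ≈ 13357 mi.

13357 mi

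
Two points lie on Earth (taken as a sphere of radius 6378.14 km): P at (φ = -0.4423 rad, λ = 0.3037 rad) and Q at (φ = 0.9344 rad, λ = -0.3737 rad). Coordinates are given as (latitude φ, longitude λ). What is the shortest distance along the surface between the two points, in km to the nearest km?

9545 km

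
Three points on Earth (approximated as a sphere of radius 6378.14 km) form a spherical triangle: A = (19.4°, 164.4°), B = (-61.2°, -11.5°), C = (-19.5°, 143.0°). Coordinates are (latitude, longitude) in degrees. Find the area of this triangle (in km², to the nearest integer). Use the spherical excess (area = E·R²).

19455775 km²

Side lengths (central angles): a = 1.6884, b = 0.7714, c = 2.4103 rad; semiperimeter s = 2.4351.
By l'Huilier's theorem, tan(E/4) = √[tan(s/2) tan((s−a)/2) tan((s−b)/2) tan((s−c)/2)], giving spherical excess E = 0.4783 rad.
Area = E·R² = 0.4783 × (6378.14)² ≈ 19455775 km².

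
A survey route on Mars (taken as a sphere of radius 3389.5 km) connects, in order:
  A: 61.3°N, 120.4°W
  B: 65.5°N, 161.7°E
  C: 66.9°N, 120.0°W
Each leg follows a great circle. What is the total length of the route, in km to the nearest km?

Leg A→B: central angle 0.5737 rad, distance 1944.5 km.
Leg B→C: central angle 0.5156 rad, distance 1747.6 km.
Total: 1944.5 + 1747.6 ≈ 3692 km.

3692 km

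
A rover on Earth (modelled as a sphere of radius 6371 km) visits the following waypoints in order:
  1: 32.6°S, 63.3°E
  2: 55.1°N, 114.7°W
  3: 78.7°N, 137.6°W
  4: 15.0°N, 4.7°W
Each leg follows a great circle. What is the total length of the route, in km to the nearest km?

Leg 1→2: central angle 2.7481 rad, distance 17508.3 km.
Leg 2→3: central angle 0.4334 rad, distance 2761.4 km.
Leg 3→4: central angle 1.4455 rad, distance 9209.3 km.
Total: 17508.3 + 2761.4 + 9209.3 ≈ 29479 km.

29479 km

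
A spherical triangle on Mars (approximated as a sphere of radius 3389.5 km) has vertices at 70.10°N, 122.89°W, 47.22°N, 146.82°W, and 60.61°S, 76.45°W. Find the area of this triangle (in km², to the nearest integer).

9332730 km²

Side lengths (central angles): a = 2.1265, b = 2.3520, c = 0.4477 rad; semiperimeter s = 2.4631.
By l'Huilier's theorem, tan(E/4) = √[tan(s/2) tan((s−a)/2) tan((s−b)/2) tan((s−c)/2)], giving spherical excess E = 0.8123 rad.
Area = E·R² = 0.8123 × (3389.5)² ≈ 9332730 km².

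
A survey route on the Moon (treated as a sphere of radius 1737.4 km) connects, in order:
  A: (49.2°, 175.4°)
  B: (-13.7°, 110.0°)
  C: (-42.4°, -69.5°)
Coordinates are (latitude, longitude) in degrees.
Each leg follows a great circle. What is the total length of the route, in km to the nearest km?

6338 km

Leg A→B: central angle 1.4857 rad, distance 2581.3 km.
Leg B→C: central angle 2.1624 rad, distance 3757.0 km.
Total: 2581.3 + 3757.0 ≈ 6338 km.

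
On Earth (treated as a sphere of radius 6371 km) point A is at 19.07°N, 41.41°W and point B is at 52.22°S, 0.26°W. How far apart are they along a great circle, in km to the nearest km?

With latitudes φ₁ = 19.070°, φ₂ = -52.220° and longitude difference Δλ = 41.150°:
cos c = sin φ₁ sin φ₂ + cos φ₁ cos φ₂ cos Δλ = (0.3267)(-0.7904) + (0.9451)(0.6126)(0.7530) = 0.17776,
so c = arccos(0.17776) = 1.39209 rad.
Distance = R·c = 6371 × 1.3921 ≈ 8869 km.

8869 km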